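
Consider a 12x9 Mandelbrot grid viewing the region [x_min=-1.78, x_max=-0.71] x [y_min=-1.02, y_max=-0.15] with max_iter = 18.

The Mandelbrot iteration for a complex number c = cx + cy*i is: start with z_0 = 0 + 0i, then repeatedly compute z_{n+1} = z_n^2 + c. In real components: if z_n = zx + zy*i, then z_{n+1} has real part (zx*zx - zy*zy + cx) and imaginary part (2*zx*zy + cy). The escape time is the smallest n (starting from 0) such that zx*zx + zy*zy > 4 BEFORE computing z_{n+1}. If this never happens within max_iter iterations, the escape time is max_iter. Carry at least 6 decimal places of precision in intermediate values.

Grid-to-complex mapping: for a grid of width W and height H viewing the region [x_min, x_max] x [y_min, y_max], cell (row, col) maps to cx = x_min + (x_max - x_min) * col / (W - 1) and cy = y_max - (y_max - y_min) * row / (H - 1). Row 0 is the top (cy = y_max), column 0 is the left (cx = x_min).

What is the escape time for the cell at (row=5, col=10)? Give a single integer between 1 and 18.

z_0 = 0 + 0i, c = -0.8073 + -0.6937i
Iter 1: z = -0.8073 + -0.6937i, |z|^2 = 1.1330
Iter 2: z = -0.6369 + 0.4263i, |z|^2 = 0.5874
Iter 3: z = -0.5834 + -1.2368i, |z|^2 = 1.8701
Iter 4: z = -1.9966 + 0.7494i, |z|^2 = 4.5479
Escaped at iteration 4

Answer: 4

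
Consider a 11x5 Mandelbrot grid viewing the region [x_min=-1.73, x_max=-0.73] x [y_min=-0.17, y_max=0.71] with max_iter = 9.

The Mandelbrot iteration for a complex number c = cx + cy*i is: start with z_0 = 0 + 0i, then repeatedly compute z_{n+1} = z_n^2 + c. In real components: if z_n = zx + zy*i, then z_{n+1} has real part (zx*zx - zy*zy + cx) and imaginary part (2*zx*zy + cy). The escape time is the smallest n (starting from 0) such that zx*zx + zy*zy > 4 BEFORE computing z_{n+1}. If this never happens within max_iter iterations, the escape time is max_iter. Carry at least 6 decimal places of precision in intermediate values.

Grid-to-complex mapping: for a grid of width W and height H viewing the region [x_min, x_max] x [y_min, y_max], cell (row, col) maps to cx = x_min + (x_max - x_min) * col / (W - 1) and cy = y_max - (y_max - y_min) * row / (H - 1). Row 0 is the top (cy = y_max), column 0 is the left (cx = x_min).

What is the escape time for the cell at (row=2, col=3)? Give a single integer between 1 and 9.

z_0 = 0 + 0i, c = -1.4300 + 0.2700i
Iter 1: z = -1.4300 + 0.2700i, |z|^2 = 2.1178
Iter 2: z = 0.5420 + -0.5022i, |z|^2 = 0.5460
Iter 3: z = -1.3884 + -0.2744i, |z|^2 = 2.0031
Iter 4: z = 0.4225 + 1.0319i, |z|^2 = 1.2434
Iter 5: z = -2.3164 + 1.1419i, |z|^2 = 6.6697
Escaped at iteration 5

Answer: 5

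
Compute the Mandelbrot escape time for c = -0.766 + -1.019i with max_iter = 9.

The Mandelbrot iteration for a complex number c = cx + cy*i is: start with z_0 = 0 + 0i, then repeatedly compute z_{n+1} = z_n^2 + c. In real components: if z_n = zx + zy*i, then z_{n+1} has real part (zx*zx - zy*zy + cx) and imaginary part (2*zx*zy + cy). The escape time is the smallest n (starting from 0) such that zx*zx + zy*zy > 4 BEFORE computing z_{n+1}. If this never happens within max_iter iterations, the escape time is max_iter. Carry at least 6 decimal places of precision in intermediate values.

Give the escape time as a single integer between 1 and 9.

z_0 = 0 + 0i, c = -0.7660 + -1.0190i
Iter 1: z = -0.7660 + -1.0190i, |z|^2 = 1.6251
Iter 2: z = -1.2176 + 0.5421i, |z|^2 = 1.7764
Iter 3: z = 0.4227 + -2.3391i, |z|^2 = 5.6503
Escaped at iteration 3

Answer: 3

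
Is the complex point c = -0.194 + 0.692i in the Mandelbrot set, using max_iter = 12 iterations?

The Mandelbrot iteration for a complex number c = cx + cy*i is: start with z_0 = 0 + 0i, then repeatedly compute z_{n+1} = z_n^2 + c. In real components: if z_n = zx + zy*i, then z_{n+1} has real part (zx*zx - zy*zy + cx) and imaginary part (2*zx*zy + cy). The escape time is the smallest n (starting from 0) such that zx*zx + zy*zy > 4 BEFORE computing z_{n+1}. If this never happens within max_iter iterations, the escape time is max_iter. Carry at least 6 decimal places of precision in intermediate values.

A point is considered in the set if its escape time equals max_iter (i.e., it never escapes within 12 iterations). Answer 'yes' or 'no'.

Answer: yes

Derivation:
z_0 = 0 + 0i, c = -0.1940 + 0.6920i
Iter 1: z = -0.1940 + 0.6920i, |z|^2 = 0.5165
Iter 2: z = -0.6352 + 0.4235i, |z|^2 = 0.5829
Iter 3: z = 0.0302 + 0.1540i, |z|^2 = 0.0246
Iter 4: z = -0.2168 + 0.7013i, |z|^2 = 0.5388
Iter 5: z = -0.6388 + 0.3879i, |z|^2 = 0.5586
Iter 6: z = 0.0636 + 0.1964i, |z|^2 = 0.0426
Iter 7: z = -0.2285 + 0.7170i, |z|^2 = 0.5663
Iter 8: z = -0.6558 + 0.3643i, |z|^2 = 0.5628
Iter 9: z = 0.1034 + 0.2141i, |z|^2 = 0.0565
Iter 10: z = -0.2292 + 0.7363i, |z|^2 = 0.5946
Iter 11: z = -0.6836 + 0.3545i, |z|^2 = 0.5930
Did not escape in 12 iterations → in set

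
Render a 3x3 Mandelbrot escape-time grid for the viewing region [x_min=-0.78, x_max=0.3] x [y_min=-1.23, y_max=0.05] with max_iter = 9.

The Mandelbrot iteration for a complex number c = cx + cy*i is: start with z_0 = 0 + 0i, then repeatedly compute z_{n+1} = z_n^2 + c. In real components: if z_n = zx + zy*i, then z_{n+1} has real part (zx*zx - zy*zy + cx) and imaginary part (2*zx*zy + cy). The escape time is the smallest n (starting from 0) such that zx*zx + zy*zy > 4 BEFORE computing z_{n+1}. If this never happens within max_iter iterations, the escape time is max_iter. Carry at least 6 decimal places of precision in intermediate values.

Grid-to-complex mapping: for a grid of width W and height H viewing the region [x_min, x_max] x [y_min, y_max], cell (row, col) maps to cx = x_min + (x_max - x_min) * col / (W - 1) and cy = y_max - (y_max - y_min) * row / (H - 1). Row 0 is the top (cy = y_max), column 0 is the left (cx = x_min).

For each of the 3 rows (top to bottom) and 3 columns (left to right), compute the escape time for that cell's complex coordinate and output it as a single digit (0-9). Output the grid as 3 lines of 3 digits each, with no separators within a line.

Answer: 999
599
332

Derivation:
(row=0, col=0): c = -0.7800 + 0.0500i → escape time 9
(row=0, col=1): c = -0.2400 + 0.0500i → escape time 9
(row=0, col=2): c = 0.3000 + 0.0500i → escape time 9
(row=1, col=0): c = -0.7800 + -0.5900i → escape time 5
(row=1, col=1): c = -0.2400 + -0.5900i → escape time 9
(row=1, col=2): c = 0.3000 + -0.5900i → escape time 9
(row=2, col=0): c = -0.7800 + -1.2300i → escape time 3
(row=2, col=1): c = -0.2400 + -1.2300i → escape time 3
(row=2, col=2): c = 0.3000 + -1.2300i → escape time 2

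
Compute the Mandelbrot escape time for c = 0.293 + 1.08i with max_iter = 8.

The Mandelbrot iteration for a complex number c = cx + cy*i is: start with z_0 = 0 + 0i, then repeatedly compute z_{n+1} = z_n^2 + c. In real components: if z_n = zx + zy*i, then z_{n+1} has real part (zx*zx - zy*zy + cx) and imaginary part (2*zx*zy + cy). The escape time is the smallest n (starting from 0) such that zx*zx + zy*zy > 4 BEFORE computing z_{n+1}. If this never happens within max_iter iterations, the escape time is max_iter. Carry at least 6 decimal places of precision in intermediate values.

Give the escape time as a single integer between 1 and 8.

Answer: 3

Derivation:
z_0 = 0 + 0i, c = 0.2930 + 1.0800i
Iter 1: z = 0.2930 + 1.0800i, |z|^2 = 1.2522
Iter 2: z = -0.7876 + 1.7129i, |z|^2 = 3.5542
Iter 3: z = -2.0207 + -1.6180i, |z|^2 = 6.7011
Escaped at iteration 3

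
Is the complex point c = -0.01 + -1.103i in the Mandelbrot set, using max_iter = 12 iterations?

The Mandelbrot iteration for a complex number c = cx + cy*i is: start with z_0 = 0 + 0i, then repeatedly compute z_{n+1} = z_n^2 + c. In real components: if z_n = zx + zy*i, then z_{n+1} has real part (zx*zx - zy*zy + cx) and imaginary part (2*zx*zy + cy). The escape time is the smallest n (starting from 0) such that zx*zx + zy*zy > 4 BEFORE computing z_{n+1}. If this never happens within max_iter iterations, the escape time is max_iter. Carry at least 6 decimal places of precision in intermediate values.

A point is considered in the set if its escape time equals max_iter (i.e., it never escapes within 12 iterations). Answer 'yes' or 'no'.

Answer: no

Derivation:
z_0 = 0 + 0i, c = -0.0100 + -1.1030i
Iter 1: z = -0.0100 + -1.1030i, |z|^2 = 1.2167
Iter 2: z = -1.2265 + -1.0809i, |z|^2 = 2.6728
Iter 3: z = 0.3259 + 1.5486i, |z|^2 = 2.5043
Iter 4: z = -2.3018 + -0.0937i, |z|^2 = 5.3073
Escaped at iteration 4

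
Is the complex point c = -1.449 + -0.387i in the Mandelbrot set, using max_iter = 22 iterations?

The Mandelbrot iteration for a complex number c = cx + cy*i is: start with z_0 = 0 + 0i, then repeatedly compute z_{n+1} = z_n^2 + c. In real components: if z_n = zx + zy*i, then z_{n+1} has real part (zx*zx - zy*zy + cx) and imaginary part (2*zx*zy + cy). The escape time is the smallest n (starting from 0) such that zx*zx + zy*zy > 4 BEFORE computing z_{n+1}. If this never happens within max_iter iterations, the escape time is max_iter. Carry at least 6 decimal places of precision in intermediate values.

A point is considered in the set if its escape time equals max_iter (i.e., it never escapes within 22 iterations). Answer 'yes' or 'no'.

z_0 = 0 + 0i, c = -1.4490 + -0.3870i
Iter 1: z = -1.4490 + -0.3870i, |z|^2 = 2.2494
Iter 2: z = 0.5008 + 0.7345i, |z|^2 = 0.7904
Iter 3: z = -1.7377 + 0.3487i, |z|^2 = 3.1412
Iter 4: z = 1.4490 + -1.5990i, |z|^2 = 4.6564
Escaped at iteration 4

Answer: no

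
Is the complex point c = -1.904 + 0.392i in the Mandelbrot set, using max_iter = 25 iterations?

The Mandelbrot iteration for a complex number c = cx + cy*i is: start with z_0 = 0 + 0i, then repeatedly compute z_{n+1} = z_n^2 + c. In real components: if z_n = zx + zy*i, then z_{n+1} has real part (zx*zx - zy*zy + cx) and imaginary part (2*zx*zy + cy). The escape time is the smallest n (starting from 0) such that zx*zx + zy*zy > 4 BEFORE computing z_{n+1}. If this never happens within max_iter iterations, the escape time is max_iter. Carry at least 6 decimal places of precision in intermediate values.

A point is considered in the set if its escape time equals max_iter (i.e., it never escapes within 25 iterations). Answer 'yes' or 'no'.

Answer: no

Derivation:
z_0 = 0 + 0i, c = -1.9040 + 0.3920i
Iter 1: z = -1.9040 + 0.3920i, |z|^2 = 3.7789
Iter 2: z = 1.5676 + -1.1007i, |z|^2 = 3.6688
Iter 3: z = -0.6584 + -3.0589i, |z|^2 = 9.7905
Escaped at iteration 3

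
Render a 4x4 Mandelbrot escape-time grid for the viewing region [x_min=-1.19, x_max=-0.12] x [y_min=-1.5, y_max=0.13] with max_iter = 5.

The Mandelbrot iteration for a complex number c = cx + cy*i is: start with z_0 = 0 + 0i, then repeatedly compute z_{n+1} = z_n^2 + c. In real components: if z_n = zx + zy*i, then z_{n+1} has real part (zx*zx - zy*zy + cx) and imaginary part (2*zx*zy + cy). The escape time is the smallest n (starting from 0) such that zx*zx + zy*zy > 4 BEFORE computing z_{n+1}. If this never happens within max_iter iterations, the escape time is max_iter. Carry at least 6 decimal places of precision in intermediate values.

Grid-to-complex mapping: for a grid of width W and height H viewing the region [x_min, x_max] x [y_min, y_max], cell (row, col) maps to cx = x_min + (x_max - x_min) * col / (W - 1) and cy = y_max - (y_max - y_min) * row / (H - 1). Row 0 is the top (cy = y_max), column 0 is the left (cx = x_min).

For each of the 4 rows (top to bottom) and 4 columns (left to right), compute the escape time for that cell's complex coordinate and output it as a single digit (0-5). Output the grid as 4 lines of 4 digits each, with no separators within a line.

(row=0, col=0): c = -1.1900 + 0.1300i → escape time 5
(row=0, col=1): c = -0.8333 + 0.1300i → escape time 5
(row=0, col=2): c = -0.4767 + 0.1300i → escape time 5
(row=0, col=3): c = -0.1200 + 0.1300i → escape time 5
(row=1, col=0): c = -1.1900 + -0.4133i → escape time 5
(row=1, col=1): c = -0.8333 + -0.4133i → escape time 5
(row=1, col=2): c = -0.4767 + -0.4133i → escape time 5
(row=1, col=3): c = -0.1200 + -0.4133i → escape time 5
(row=2, col=0): c = -1.1900 + -0.9567i → escape time 3
(row=2, col=1): c = -0.8333 + -0.9567i → escape time 3
(row=2, col=2): c = -0.4767 + -0.9567i → escape time 4
(row=2, col=3): c = -0.1200 + -0.9567i → escape time 5
(row=3, col=0): c = -1.1900 + -1.5000i → escape time 2
(row=3, col=1): c = -0.8333 + -1.5000i → escape time 2
(row=3, col=2): c = -0.4767 + -1.5000i → escape time 2
(row=3, col=3): c = -0.1200 + -1.5000i → escape time 2

Answer: 5555
5555
3345
2222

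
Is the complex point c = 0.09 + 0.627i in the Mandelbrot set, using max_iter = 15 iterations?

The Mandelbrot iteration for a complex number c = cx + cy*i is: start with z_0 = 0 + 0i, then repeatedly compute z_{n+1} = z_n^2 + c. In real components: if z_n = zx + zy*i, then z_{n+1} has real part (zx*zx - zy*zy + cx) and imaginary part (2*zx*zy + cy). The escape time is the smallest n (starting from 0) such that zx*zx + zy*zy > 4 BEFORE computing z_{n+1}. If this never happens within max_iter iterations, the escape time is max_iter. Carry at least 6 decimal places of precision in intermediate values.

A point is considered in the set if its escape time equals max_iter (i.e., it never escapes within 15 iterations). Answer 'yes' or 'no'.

z_0 = 0 + 0i, c = 0.0900 + 0.6270i
Iter 1: z = 0.0900 + 0.6270i, |z|^2 = 0.4012
Iter 2: z = -0.2950 + 0.7399i, |z|^2 = 0.6344
Iter 3: z = -0.3704 + 0.1904i, |z|^2 = 0.1734
Iter 4: z = 0.1909 + 0.4859i, |z|^2 = 0.2726
Iter 5: z = -0.1097 + 0.8125i, |z|^2 = 0.6722
Iter 6: z = -0.5582 + 0.4487i, |z|^2 = 0.5129
Iter 7: z = 0.2002 + 0.1261i, |z|^2 = 0.0560
Iter 8: z = 0.1142 + 0.6775i, |z|^2 = 0.4720
Iter 9: z = -0.3559 + 0.7817i, |z|^2 = 0.7378
Iter 10: z = -0.3944 + 0.0705i, |z|^2 = 0.1605
Iter 11: z = 0.2406 + 0.5714i, |z|^2 = 0.3843
Iter 12: z = -0.1786 + 0.9019i, |z|^2 = 0.8453
Iter 13: z = -0.6915 + 0.3049i, |z|^2 = 0.5711
Iter 14: z = 0.4753 + 0.2054i, |z|^2 = 0.2681
Did not escape in 15 iterations → in set

Answer: yes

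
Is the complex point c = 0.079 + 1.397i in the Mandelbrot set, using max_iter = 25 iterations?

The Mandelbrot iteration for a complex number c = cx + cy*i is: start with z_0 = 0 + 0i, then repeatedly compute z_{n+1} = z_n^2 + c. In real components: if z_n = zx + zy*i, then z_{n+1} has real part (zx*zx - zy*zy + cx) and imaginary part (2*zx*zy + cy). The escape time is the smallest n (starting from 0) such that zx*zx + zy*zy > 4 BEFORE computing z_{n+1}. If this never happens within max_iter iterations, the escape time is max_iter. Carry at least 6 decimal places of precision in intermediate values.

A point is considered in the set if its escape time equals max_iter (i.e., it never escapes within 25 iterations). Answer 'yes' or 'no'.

Answer: no

Derivation:
z_0 = 0 + 0i, c = 0.0790 + 1.3970i
Iter 1: z = 0.0790 + 1.3970i, |z|^2 = 1.9579
Iter 2: z = -1.8664 + 1.6177i, |z|^2 = 6.1004
Escaped at iteration 2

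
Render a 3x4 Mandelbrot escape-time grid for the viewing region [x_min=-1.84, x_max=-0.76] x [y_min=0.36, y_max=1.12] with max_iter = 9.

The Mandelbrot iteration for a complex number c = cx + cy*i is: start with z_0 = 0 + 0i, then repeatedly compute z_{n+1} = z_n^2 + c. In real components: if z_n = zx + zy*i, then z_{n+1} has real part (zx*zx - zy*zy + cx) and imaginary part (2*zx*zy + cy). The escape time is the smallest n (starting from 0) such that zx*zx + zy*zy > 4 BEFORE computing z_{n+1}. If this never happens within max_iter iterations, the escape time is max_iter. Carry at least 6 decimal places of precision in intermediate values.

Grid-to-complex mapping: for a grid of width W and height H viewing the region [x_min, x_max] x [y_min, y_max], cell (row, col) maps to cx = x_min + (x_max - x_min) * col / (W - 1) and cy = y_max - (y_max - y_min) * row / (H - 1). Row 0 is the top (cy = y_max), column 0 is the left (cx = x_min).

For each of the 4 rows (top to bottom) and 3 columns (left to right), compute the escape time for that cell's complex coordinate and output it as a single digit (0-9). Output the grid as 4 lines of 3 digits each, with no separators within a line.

(row=0, col=0): c = -1.8400 + 1.1200i → escape time 1
(row=0, col=1): c = -1.3000 + 1.1200i → escape time 3
(row=0, col=2): c = -0.7600 + 1.1200i → escape time 3
(row=1, col=0): c = -1.8400 + 0.8667i → escape time 1
(row=1, col=1): c = -1.3000 + 0.8667i → escape time 3
(row=1, col=2): c = -0.7600 + 0.8667i → escape time 4
(row=2, col=0): c = -1.8400 + 0.6133i → escape time 2
(row=2, col=1): c = -1.3000 + 0.6133i → escape time 3
(row=2, col=2): c = -0.7600 + 0.6133i → escape time 5
(row=3, col=0): c = -1.8400 + 0.3600i → escape time 3
(row=3, col=1): c = -1.3000 + 0.3600i → escape time 7
(row=3, col=2): c = -0.7600 + 0.3600i → escape time 9

Answer: 133
134
235
379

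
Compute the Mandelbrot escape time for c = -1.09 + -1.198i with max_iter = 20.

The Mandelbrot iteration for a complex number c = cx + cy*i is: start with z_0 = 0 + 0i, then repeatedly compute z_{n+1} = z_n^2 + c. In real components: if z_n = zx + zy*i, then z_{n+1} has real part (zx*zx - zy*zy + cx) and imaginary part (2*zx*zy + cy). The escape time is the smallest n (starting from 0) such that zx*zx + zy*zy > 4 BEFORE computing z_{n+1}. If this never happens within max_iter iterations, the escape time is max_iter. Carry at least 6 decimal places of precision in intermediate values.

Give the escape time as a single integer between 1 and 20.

z_0 = 0 + 0i, c = -1.0900 + -1.1980i
Iter 1: z = -1.0900 + -1.1980i, |z|^2 = 2.6233
Iter 2: z = -1.3371 + 1.4136i, |z|^2 = 3.7862
Iter 3: z = -1.3005 + -4.9784i, |z|^2 = 26.4755
Escaped at iteration 3

Answer: 3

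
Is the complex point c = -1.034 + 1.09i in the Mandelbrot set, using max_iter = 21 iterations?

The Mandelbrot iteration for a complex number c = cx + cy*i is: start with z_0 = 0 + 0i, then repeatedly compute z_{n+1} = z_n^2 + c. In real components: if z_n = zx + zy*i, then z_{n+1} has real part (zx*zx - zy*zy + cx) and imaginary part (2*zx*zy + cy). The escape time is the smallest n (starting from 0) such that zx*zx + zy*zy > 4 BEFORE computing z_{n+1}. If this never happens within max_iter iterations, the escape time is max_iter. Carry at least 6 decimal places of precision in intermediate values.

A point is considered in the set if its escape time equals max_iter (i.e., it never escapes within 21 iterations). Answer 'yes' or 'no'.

Answer: no

Derivation:
z_0 = 0 + 0i, c = -1.0340 + 1.0900i
Iter 1: z = -1.0340 + 1.0900i, |z|^2 = 2.2573
Iter 2: z = -1.1529 + -1.1641i, |z|^2 = 2.6845
Iter 3: z = -1.0599 + 3.7743i, |z|^2 = 15.3689
Escaped at iteration 3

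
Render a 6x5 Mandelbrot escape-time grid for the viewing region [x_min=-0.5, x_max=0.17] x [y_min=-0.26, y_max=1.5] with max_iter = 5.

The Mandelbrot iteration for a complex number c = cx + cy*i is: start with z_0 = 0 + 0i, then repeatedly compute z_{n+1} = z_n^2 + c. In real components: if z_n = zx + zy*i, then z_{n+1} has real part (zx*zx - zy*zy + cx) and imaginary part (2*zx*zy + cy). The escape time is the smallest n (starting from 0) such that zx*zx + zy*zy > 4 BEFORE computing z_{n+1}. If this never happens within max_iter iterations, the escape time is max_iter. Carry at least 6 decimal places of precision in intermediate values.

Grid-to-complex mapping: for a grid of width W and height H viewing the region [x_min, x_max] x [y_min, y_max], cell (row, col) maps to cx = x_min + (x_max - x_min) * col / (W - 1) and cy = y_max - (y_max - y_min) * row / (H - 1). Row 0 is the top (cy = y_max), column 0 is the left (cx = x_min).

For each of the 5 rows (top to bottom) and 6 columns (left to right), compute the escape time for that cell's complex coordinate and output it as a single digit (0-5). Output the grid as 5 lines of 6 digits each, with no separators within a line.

Answer: 222222
445544
555555
555555
555555

Derivation:
(row=0, col=0): c = -0.5000 + 1.5000i → escape time 2
(row=0, col=1): c = -0.3660 + 1.5000i → escape time 2
(row=0, col=2): c = -0.2320 + 1.5000i → escape time 2
(row=0, col=3): c = -0.0980 + 1.5000i → escape time 2
(row=0, col=4): c = 0.0360 + 1.5000i → escape time 2
(row=0, col=5): c = 0.1700 + 1.5000i → escape time 2
(row=1, col=0): c = -0.5000 + 1.0600i → escape time 4
(row=1, col=1): c = -0.3660 + 1.0600i → escape time 4
(row=1, col=2): c = -0.2320 + 1.0600i → escape time 5
(row=1, col=3): c = -0.0980 + 1.0600i → escape time 5
(row=1, col=4): c = 0.0360 + 1.0600i → escape time 4
(row=1, col=5): c = 0.1700 + 1.0600i → escape time 4
(row=2, col=0): c = -0.5000 + 0.6200i → escape time 5
(row=2, col=1): c = -0.3660 + 0.6200i → escape time 5
(row=2, col=2): c = -0.2320 + 0.6200i → escape time 5
(row=2, col=3): c = -0.0980 + 0.6200i → escape time 5
(row=2, col=4): c = 0.0360 + 0.6200i → escape time 5
(row=2, col=5): c = 0.1700 + 0.6200i → escape time 5
(row=3, col=0): c = -0.5000 + 0.1800i → escape time 5
(row=3, col=1): c = -0.3660 + 0.1800i → escape time 5
(row=3, col=2): c = -0.2320 + 0.1800i → escape time 5
(row=3, col=3): c = -0.0980 + 0.1800i → escape time 5
(row=3, col=4): c = 0.0360 + 0.1800i → escape time 5
(row=3, col=5): c = 0.1700 + 0.1800i → escape time 5
(row=4, col=0): c = -0.5000 + -0.2600i → escape time 5
(row=4, col=1): c = -0.3660 + -0.2600i → escape time 5
(row=4, col=2): c = -0.2320 + -0.2600i → escape time 5
(row=4, col=3): c = -0.0980 + -0.2600i → escape time 5
(row=4, col=4): c = 0.0360 + -0.2600i → escape time 5
(row=4, col=5): c = 0.1700 + -0.2600i → escape time 5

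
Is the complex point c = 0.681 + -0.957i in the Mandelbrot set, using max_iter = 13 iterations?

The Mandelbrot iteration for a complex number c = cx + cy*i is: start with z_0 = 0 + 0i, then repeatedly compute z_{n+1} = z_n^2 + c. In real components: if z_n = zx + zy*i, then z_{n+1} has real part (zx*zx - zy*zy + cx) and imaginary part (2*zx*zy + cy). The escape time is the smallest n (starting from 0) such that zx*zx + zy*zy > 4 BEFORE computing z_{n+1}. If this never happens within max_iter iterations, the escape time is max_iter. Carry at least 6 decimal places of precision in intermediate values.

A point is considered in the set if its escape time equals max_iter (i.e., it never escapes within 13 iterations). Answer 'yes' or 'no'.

Answer: no

Derivation:
z_0 = 0 + 0i, c = 0.6810 + -0.9570i
Iter 1: z = 0.6810 + -0.9570i, |z|^2 = 1.3796
Iter 2: z = 0.2289 + -2.2604i, |z|^2 = 5.1620
Escaped at iteration 2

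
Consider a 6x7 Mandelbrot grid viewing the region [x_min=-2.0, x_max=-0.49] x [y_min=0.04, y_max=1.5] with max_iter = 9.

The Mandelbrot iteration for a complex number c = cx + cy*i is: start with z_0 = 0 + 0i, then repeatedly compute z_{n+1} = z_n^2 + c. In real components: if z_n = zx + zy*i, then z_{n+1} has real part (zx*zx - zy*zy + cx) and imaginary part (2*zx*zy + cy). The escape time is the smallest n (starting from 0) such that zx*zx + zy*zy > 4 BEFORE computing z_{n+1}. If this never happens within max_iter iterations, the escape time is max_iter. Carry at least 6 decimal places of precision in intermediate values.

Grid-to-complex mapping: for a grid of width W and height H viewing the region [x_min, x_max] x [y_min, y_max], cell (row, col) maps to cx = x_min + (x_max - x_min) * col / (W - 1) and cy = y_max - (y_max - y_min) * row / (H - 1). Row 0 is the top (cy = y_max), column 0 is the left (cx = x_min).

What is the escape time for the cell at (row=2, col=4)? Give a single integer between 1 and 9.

Answer: 3

Derivation:
z_0 = 0 + 0i, c = -0.7920 + 1.0133i
Iter 1: z = -0.7920 + 1.0133i, |z|^2 = 1.6541
Iter 2: z = -1.1916 + -0.5918i, |z|^2 = 1.7701
Iter 3: z = 0.2777 + 2.4237i, |z|^2 = 5.9512
Escaped at iteration 3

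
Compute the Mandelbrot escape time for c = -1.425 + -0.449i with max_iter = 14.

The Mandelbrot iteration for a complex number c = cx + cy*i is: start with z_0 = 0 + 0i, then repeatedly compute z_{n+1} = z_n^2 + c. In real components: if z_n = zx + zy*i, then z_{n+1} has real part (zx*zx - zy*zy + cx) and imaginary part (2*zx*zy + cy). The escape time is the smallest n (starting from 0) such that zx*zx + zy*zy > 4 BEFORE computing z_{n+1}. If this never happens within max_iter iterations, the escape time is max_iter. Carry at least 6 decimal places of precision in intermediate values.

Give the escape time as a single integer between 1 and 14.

z_0 = 0 + 0i, c = -1.4250 + -0.4490i
Iter 1: z = -1.4250 + -0.4490i, |z|^2 = 2.2322
Iter 2: z = 0.4040 + 0.8307i, |z|^2 = 0.8532
Iter 3: z = -1.9517 + 0.2222i, |z|^2 = 3.8587
Iter 4: z = 2.3349 + -1.3164i, |z|^2 = 7.1847
Escaped at iteration 4

Answer: 4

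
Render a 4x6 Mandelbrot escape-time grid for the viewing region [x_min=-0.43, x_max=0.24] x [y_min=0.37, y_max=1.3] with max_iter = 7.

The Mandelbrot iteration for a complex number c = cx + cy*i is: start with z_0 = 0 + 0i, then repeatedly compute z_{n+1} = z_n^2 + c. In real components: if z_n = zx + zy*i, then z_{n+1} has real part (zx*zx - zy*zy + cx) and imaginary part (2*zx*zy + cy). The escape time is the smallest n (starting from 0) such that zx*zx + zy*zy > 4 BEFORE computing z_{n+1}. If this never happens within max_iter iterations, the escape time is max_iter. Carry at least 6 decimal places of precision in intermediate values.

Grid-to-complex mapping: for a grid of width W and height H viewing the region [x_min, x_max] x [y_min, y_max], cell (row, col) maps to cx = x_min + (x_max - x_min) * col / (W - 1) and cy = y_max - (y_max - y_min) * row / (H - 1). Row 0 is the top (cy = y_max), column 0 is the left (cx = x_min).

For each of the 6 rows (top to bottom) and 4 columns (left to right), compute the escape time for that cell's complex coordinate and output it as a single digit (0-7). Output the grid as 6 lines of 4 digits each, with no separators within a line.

(row=0, col=0): c = -0.4300 + 1.3000i → escape time 3
(row=0, col=1): c = -0.2067 + 1.3000i → escape time 2
(row=0, col=2): c = 0.0167 + 1.3000i → escape time 2
(row=0, col=3): c = 0.2400 + 1.3000i → escape time 2
(row=1, col=0): c = -0.4300 + 1.1140i → escape time 4
(row=1, col=1): c = -0.2067 + 1.1140i → escape time 7
(row=1, col=2): c = 0.0167 + 1.1140i → escape time 4
(row=1, col=3): c = 0.2400 + 1.1140i → escape time 3
(row=2, col=0): c = -0.4300 + 0.9280i → escape time 5
(row=2, col=1): c = -0.2067 + 0.9280i → escape time 7
(row=2, col=2): c = 0.0167 + 0.9280i → escape time 7
(row=2, col=3): c = 0.2400 + 0.9280i → escape time 4
(row=3, col=0): c = -0.4300 + 0.7420i → escape time 7
(row=3, col=1): c = -0.2067 + 0.7420i → escape time 7
(row=3, col=2): c = 0.0167 + 0.7420i → escape time 7
(row=3, col=3): c = 0.2400 + 0.7420i → escape time 6
(row=4, col=0): c = -0.4300 + 0.5560i → escape time 7
(row=4, col=1): c = -0.2067 + 0.5560i → escape time 7
(row=4, col=2): c = 0.0167 + 0.5560i → escape time 7
(row=4, col=3): c = 0.2400 + 0.5560i → escape time 7
(row=5, col=0): c = -0.4300 + 0.3700i → escape time 7
(row=5, col=1): c = -0.2067 + 0.3700i → escape time 7
(row=5, col=2): c = 0.0167 + 0.3700i → escape time 7
(row=5, col=3): c = 0.2400 + 0.3700i → escape time 7

Answer: 3222
4743
5774
7776
7777
7777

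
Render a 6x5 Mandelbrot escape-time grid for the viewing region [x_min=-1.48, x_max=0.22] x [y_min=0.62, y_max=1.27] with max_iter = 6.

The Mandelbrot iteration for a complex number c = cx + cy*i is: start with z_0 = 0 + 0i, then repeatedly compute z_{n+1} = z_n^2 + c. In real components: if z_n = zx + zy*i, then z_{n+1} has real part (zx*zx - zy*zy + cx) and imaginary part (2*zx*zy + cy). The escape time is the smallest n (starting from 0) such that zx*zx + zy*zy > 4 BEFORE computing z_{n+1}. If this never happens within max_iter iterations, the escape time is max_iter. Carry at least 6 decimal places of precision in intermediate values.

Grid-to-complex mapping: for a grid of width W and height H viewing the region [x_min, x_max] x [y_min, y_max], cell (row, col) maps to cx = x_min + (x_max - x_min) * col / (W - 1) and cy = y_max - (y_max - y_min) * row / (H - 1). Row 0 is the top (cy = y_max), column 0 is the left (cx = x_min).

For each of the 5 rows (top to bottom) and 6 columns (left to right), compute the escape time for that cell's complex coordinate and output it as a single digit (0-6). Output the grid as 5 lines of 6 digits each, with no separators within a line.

Answer: 223332
233453
333464
334665
345666

Derivation:
(row=0, col=0): c = -1.4800 + 1.2700i → escape time 2
(row=0, col=1): c = -1.1400 + 1.2700i → escape time 2
(row=0, col=2): c = -0.8000 + 1.2700i → escape time 3
(row=0, col=3): c = -0.4600 + 1.2700i → escape time 3
(row=0, col=4): c = -0.1200 + 1.2700i → escape time 3
(row=0, col=5): c = 0.2200 + 1.2700i → escape time 2
(row=1, col=0): c = -1.4800 + 1.1075i → escape time 2
(row=1, col=1): c = -1.1400 + 1.1075i → escape time 3
(row=1, col=2): c = -0.8000 + 1.1075i → escape time 3
(row=1, col=3): c = -0.4600 + 1.1075i → escape time 4
(row=1, col=4): c = -0.1200 + 1.1075i → escape time 5
(row=1, col=5): c = 0.2200 + 1.1075i → escape time 3
(row=2, col=0): c = -1.4800 + 0.9450i → escape time 3
(row=2, col=1): c = -1.1400 + 0.9450i → escape time 3
(row=2, col=2): c = -0.8000 + 0.9450i → escape time 3
(row=2, col=3): c = -0.4600 + 0.9450i → escape time 4
(row=2, col=4): c = -0.1200 + 0.9450i → escape time 6
(row=2, col=5): c = 0.2200 + 0.9450i → escape time 4
(row=3, col=0): c = -1.4800 + 0.7825i → escape time 3
(row=3, col=1): c = -1.1400 + 0.7825i → escape time 3
(row=3, col=2): c = -0.8000 + 0.7825i → escape time 4
(row=3, col=3): c = -0.4600 + 0.7825i → escape time 6
(row=3, col=4): c = -0.1200 + 0.7825i → escape time 6
(row=3, col=5): c = 0.2200 + 0.7825i → escape time 5
(row=4, col=0): c = -1.4800 + 0.6200i → escape time 3
(row=4, col=1): c = -1.1400 + 0.6200i → escape time 4
(row=4, col=2): c = -0.8000 + 0.6200i → escape time 5
(row=4, col=3): c = -0.4600 + 0.6200i → escape time 6
(row=4, col=4): c = -0.1200 + 0.6200i → escape time 6
(row=4, col=5): c = 0.2200 + 0.6200i → escape time 6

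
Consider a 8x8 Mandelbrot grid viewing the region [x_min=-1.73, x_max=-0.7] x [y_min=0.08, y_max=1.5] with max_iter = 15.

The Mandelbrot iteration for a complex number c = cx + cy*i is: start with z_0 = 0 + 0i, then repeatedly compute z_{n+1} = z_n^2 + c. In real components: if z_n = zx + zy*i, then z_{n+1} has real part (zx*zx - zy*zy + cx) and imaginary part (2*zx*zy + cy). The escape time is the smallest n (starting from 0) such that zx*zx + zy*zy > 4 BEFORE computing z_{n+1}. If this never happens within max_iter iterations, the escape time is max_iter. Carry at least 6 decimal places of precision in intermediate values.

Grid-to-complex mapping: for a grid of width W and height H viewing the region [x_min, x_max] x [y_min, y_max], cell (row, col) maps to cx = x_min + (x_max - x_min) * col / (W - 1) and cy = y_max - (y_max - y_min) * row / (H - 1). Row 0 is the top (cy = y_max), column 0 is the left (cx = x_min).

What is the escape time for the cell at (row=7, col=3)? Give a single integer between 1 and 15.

z_0 = 0 + 0i, c = -1.2886 + 0.0800i
Iter 1: z = -1.2886 + 0.0800i, |z|^2 = 1.6668
Iter 2: z = 0.3654 + -0.1262i, |z|^2 = 0.1495
Iter 3: z = -1.1709 + -0.0122i, |z|^2 = 1.3713
Iter 4: z = 0.0824 + 0.1086i, |z|^2 = 0.0186
Iter 5: z = -1.2936 + 0.0979i, |z|^2 = 1.6829
Iter 6: z = 0.3752 + -0.1733i, |z|^2 = 0.1708
Iter 7: z = -1.1778 + -0.0500i, |z|^2 = 1.3898
Iter 8: z = 0.0962 + 0.1978i, |z|^2 = 0.0484
Iter 9: z = -1.3185 + 0.1181i, |z|^2 = 1.7523
Iter 10: z = 0.4358 + -0.2313i, |z|^2 = 0.2434
Iter 11: z = -1.1521 + -0.1216i, |z|^2 = 1.3422
Iter 12: z = 0.0241 + 0.3602i, |z|^2 = 0.1304
Iter 13: z = -1.4178 + 0.0973i, |z|^2 = 2.0195
Iter 14: z = 0.7120 + -0.1960i, |z|^2 = 0.5454

Answer: 15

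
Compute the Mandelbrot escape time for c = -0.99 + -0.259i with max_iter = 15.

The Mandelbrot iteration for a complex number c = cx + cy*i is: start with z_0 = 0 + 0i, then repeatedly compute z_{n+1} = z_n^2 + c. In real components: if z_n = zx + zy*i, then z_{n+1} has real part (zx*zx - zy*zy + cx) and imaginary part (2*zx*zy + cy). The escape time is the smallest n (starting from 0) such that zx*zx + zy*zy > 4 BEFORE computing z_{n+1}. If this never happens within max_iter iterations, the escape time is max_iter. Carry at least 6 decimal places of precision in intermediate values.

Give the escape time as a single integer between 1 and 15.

z_0 = 0 + 0i, c = -0.9900 + -0.2590i
Iter 1: z = -0.9900 + -0.2590i, |z|^2 = 1.0472
Iter 2: z = -0.0770 + 0.2538i, |z|^2 = 0.0704
Iter 3: z = -1.0485 + -0.2981i, |z|^2 = 1.1882
Iter 4: z = 0.0205 + 0.3661i, |z|^2 = 0.1344
Iter 5: z = -1.1236 + -0.2440i, |z|^2 = 1.3220
Iter 6: z = 0.2129 + 0.2893i, |z|^2 = 0.1290
Iter 7: z = -1.0284 + -0.1358i, |z|^2 = 1.0760
Iter 8: z = 0.0491 + 0.0203i, |z|^2 = 0.0028
Iter 9: z = -0.9880 + -0.2570i, |z|^2 = 1.0422
Iter 10: z = -0.0799 + 0.2488i, |z|^2 = 0.0683
Iter 11: z = -1.0455 + -0.2988i, |z|^2 = 1.1824
Iter 12: z = 0.0139 + 0.3657i, |z|^2 = 0.1340
Iter 13: z = -1.1236 + -0.2488i, |z|^2 = 1.3243
Iter 14: z = 0.2105 + 0.3002i, |z|^2 = 0.1344

Answer: 15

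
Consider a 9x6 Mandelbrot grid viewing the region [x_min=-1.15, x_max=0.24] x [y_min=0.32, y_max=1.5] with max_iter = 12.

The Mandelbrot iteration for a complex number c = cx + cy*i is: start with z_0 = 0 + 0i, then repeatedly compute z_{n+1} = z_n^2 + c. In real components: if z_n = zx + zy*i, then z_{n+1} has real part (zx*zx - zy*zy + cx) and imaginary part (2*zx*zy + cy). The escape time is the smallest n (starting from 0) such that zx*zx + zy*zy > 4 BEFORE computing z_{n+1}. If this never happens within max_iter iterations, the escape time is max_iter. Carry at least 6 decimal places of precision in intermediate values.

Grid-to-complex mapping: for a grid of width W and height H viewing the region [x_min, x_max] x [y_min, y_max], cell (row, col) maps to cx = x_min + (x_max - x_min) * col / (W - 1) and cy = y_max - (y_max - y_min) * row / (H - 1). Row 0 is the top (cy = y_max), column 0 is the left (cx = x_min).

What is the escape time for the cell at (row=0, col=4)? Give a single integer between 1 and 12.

z_0 = 0 + 0i, c = -0.4550 + 1.5000i
Iter 1: z = -0.4550 + 1.5000i, |z|^2 = 2.4570
Iter 2: z = -2.4980 + 0.1350i, |z|^2 = 6.2581
Escaped at iteration 2

Answer: 2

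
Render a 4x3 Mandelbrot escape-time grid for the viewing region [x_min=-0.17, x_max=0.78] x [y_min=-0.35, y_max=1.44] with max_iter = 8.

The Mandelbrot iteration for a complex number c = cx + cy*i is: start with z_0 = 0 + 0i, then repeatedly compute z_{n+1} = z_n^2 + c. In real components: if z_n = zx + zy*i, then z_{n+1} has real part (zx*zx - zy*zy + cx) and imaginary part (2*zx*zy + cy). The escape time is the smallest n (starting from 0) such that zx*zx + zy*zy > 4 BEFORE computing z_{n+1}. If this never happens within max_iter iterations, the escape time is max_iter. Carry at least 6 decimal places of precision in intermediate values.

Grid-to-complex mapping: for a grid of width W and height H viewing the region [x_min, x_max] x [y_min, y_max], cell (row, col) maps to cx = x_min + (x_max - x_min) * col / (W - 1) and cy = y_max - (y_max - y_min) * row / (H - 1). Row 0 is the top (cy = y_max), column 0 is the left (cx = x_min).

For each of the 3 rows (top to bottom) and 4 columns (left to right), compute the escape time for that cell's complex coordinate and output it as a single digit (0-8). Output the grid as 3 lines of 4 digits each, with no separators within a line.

(row=0, col=0): c = -0.1700 + 1.4400i → escape time 2
(row=0, col=1): c = 0.1467 + 1.4400i → escape time 2
(row=0, col=2): c = 0.4633 + 1.4400i → escape time 2
(row=0, col=3): c = 0.7800 + 1.4400i → escape time 2
(row=1, col=0): c = -0.1700 + 0.5450i → escape time 8
(row=1, col=1): c = 0.1467 + 0.5450i → escape time 8
(row=1, col=2): c = 0.4633 + 0.5450i → escape time 5
(row=1, col=3): c = 0.7800 + 0.5450i → escape time 3
(row=2, col=0): c = -0.1700 + -0.3500i → escape time 8
(row=2, col=1): c = 0.1467 + -0.3500i → escape time 8
(row=2, col=2): c = 0.4633 + -0.3500i → escape time 8
(row=2, col=3): c = 0.7800 + -0.3500i → escape time 3

Answer: 2222
8853
8883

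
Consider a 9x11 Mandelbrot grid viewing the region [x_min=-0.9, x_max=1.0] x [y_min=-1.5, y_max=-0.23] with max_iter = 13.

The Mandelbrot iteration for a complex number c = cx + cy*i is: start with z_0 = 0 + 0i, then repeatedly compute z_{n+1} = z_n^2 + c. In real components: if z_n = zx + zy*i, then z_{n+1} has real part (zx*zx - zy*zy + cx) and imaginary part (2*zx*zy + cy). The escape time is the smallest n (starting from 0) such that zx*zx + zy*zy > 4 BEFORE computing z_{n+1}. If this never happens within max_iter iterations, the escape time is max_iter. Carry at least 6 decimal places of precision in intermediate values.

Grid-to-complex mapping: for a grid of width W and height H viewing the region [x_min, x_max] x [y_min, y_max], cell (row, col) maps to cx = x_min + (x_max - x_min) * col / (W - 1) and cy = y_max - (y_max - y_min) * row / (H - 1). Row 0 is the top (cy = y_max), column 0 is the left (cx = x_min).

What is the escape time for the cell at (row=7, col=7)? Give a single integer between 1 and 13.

z_0 = 0 + 0i, c = 0.7625 + -1.1190i
Iter 1: z = 0.7625 + -1.1190i, |z|^2 = 1.8336
Iter 2: z = 0.0917 + -2.8255i, |z|^2 = 7.9917
Escaped at iteration 2

Answer: 2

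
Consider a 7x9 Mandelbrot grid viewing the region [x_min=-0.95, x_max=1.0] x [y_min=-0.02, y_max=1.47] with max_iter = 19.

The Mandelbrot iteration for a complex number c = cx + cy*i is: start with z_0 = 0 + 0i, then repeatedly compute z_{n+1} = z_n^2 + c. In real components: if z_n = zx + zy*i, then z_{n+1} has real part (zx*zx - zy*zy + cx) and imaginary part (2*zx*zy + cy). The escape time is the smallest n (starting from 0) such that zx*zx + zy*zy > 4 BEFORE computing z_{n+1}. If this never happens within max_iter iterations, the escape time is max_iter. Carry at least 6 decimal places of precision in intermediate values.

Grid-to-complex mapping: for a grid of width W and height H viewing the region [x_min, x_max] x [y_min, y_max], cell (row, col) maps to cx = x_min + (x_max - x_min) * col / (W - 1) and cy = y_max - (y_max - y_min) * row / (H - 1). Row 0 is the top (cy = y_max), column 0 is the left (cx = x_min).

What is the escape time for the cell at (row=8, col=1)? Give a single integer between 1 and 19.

z_0 = 0 + 0i, c = -0.6250 + -0.0200i
Iter 1: z = -0.6250 + -0.0200i, |z|^2 = 0.3910
Iter 2: z = -0.2348 + 0.0050i, |z|^2 = 0.0551
Iter 3: z = -0.5699 + -0.0223i, |z|^2 = 0.3253
Iter 4: z = -0.3007 + 0.0055i, |z|^2 = 0.0905
Iter 5: z = -0.5346 + -0.0233i, |z|^2 = 0.2863
Iter 6: z = -0.3397 + 0.0049i, |z|^2 = 0.1154
Iter 7: z = -0.5096 + -0.0233i, |z|^2 = 0.2602
Iter 8: z = -0.3659 + 0.0038i, |z|^2 = 0.1339
Iter 9: z = -0.4912 + -0.0228i, |z|^2 = 0.2418
Iter 10: z = -0.3843 + 0.0024i, |z|^2 = 0.1477
Iter 11: z = -0.4773 + -0.0218i, |z|^2 = 0.2283
Iter 12: z = -0.3976 + 0.0008i, |z|^2 = 0.1581
Iter 13: z = -0.4669 + -0.0207i, |z|^2 = 0.2184
Iter 14: z = -0.4074 + -0.0007i, |z|^2 = 0.1660
Iter 15: z = -0.4590 + -0.0194i, |z|^2 = 0.2111
Iter 16: z = -0.4147 + -0.0022i, |z|^2 = 0.1720
Iter 17: z = -0.4530 + -0.0182i, |z|^2 = 0.2056
Iter 18: z = -0.4201 + -0.0035i, |z|^2 = 0.1765

Answer: 19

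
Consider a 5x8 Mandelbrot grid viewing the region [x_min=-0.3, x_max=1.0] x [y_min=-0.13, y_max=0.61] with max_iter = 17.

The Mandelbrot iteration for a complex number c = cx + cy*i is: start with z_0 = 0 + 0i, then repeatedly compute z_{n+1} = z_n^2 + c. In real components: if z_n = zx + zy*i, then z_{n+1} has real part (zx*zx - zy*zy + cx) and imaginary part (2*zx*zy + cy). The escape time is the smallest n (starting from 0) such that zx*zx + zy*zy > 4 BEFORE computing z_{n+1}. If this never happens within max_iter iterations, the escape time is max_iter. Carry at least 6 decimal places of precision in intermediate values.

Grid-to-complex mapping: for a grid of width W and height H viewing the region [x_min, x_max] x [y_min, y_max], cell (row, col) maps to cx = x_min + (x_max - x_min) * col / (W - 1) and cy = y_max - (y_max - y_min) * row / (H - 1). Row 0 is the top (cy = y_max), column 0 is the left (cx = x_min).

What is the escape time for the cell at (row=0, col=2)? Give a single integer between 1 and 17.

z_0 = 0 + 0i, c = 0.3500 + 0.6100i
Iter 1: z = 0.3500 + 0.6100i, |z|^2 = 0.4946
Iter 2: z = 0.1004 + 1.0370i, |z|^2 = 1.0854
Iter 3: z = -0.7153 + 0.8182i, |z|^2 = 1.1811
Iter 4: z = 0.1921 + -0.5605i, |z|^2 = 0.3511
Iter 5: z = 0.0727 + 0.3946i, |z|^2 = 0.1610
Iter 6: z = 0.1996 + 0.6674i, |z|^2 = 0.4852
Iter 7: z = -0.0556 + 0.8764i, |z|^2 = 0.7712
Iter 8: z = -0.4150 + 0.5126i, |z|^2 = 0.4350
Iter 9: z = 0.2594 + 0.1846i, |z|^2 = 0.1014
Iter 10: z = 0.3832 + 0.7058i, |z|^2 = 0.6450
Iter 11: z = -0.0012 + 1.1510i, |z|^2 = 1.3247
Iter 12: z = -0.9747 + 0.6072i, |z|^2 = 1.3187
Iter 13: z = 0.9314 + -0.5736i, |z|^2 = 1.1967
Iter 14: z = 0.8885 + -0.4586i, |z|^2 = 0.9998
Iter 15: z = 0.9291 + -0.2050i, |z|^2 = 0.9053
Iter 16: z = 1.1713 + 0.2291i, |z|^2 = 1.4243

Answer: 17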